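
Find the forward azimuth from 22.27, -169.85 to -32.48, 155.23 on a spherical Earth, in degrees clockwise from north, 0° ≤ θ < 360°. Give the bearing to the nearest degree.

Δλ = 155.23 − -169.85 = 325.08°; wrapped into (−180°, 180°]: -34.92°.
θ = atan2( sin Δλ · cos φ₂ , cos φ₁ · sin φ₂ − sin φ₁ · cos φ₂ · cos Δλ )
  = atan2(-0.48289, -0.75908) = -147.537° → normalised to [0°, 360°): 212.463°.

212°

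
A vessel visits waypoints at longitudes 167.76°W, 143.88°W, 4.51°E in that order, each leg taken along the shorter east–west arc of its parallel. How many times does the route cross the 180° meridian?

Leg 1: -167.76° → -143.88°, shortest Δλ = 23.88° (east) — does not cross 180°.
Leg 2: -143.88° → +4.51°, shortest Δλ = 148.39° (east) — does not cross 180°.
Total crossings: 0.

0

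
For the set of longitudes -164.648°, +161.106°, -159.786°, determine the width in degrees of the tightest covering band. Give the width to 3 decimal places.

Sort the longitudes: -164.648°, -159.786°, +161.106°.
Eastward gaps between consecutive values (wrapping around): 4.862°, 320.892°, 34.246°.
Largest gap = 320.892° ⇒ minimal covering band is its complement: 360° − 320.892° = 39.108°.
Band runs from +161.106° eastward to -159.786°, crossing the antimeridian.

39.108°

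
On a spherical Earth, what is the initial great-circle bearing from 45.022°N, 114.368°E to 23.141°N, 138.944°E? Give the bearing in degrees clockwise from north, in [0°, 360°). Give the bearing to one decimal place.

Δλ = 138.944 − 114.368 = 24.576°.
θ = atan2( sin Δλ · cos φ₂ , cos φ₁ · sin φ₂ − sin φ₁ · cos φ₂ · cos Δλ )
  = atan2(0.38244, -0.31375) = 129.366° → normalised to [0°, 360°): 129.366°.

129.4°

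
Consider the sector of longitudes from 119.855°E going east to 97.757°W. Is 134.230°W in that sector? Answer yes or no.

Band width going east from +119.855° to -97.757°: ((-97.757 − 119.855) mod 360) = 142.388°.
Offset of -134.230° east of the west edge: ((-134.230 − 119.855) mod 360) = 105.915°.
105.915° ≤ 142.388° ⇒ inside.

Yes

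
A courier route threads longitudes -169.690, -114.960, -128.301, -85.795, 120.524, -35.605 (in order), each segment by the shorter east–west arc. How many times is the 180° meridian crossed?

Leg 1: -169.690° → -114.960°, shortest Δλ = 54.73° (east) — does not cross 180°.
Leg 2: -114.960° → -128.301°, shortest Δλ = -13.341° (west) — does not cross 180°.
Leg 3: -128.301° → -85.795°, shortest Δλ = 42.506° (east) — does not cross 180°.
Leg 4: -85.795° → +120.524°, shortest Δλ = -153.681° (west) — crosses 180°.
Leg 5: +120.524° → -35.605°, shortest Δλ = -156.129° (west) — does not cross 180°.
Total crossings: 1.

1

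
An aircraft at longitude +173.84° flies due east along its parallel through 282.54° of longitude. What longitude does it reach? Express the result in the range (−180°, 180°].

+96.38°

Start at +173.84°; shift +282.54° → +456.38°.
+456.38° lies outside (−180°, 180°]; subtract 360° → +96.38°.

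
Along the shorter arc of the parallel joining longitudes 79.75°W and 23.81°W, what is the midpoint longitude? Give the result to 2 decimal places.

Signed shortest Δλ from -79.75° to -23.81° is +55.94°.
Midpoint longitude = -79.75° + (+55.94°)/2 = -79.75° + 27.97° = -51.78°.

51.78°W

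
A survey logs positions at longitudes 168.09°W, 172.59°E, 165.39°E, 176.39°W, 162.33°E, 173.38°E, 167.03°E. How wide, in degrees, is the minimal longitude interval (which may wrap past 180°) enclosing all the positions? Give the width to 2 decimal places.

Sort the longitudes: -176.39°, -168.09°, +162.33°, +165.39°, +167.03°, +172.59°, +173.38°.
Eastward gaps between consecutive values (wrapping around): 8.30°, 330.42°, 3.06°, 1.64°, 5.56°, 0.79°, 10.23°.
Largest gap = 330.42° ⇒ minimal covering band is its complement: 360° − 330.42° = 29.58°.
Band runs from +162.33° eastward to -168.09°, crossing the antimeridian.

29.58°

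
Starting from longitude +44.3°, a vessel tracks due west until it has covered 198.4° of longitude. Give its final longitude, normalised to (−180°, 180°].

-154.1°

Start at +44.3°; shift −198.4° → -154.1°.
-154.1° already lies in (−180°, 180°].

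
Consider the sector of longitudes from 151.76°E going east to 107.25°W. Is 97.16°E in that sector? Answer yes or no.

No

Band width going east from +151.76° to -107.25°: ((-107.25 − 151.76) mod 360) = 100.99°.
Offset of +97.16° east of the west edge: ((97.16 − 151.76) mod 360) = 305.40°.
305.40° > 100.99° ⇒ outside.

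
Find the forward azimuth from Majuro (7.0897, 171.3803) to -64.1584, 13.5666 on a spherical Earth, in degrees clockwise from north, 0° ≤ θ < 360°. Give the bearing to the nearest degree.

191°

Δλ = 13.5666 − 171.3803 = -157.8137°.
θ = atan2( sin Δλ · cos φ₂ , cos φ₁ · sin φ₂ − sin φ₁ · cos φ₂ · cos Δλ )
  = atan2(-0.16460, -0.84331) = -168.956° → normalised to [0°, 360°): 191.044°.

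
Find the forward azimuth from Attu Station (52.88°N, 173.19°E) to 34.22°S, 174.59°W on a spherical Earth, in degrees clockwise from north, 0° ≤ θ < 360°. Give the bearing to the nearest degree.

170°

Δλ = -174.59 − 173.19 = -347.78°; wrapped into (−180°, 180°]: 12.22°.
θ = atan2( sin Δλ · cos φ₂ , cos φ₁ · sin φ₂ − sin φ₁ · cos φ₂ · cos Δλ )
  = atan2(0.17502, -0.98378) = 169.912° → normalised to [0°, 360°): 169.912°.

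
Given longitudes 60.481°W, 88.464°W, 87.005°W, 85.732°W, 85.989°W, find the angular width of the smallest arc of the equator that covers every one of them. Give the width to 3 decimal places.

27.983°

Sort the longitudes: -88.464°, -87.005°, -85.989°, -85.732°, -60.481°.
Eastward gaps between consecutive values (wrapping around): 1.459°, 1.016°, 0.257°, 25.251°, 332.017°.
Largest gap = 332.017° ⇒ minimal covering band is its complement: 360° − 332.017° = 27.983°.
Band runs from -88.464° eastward to -60.481°.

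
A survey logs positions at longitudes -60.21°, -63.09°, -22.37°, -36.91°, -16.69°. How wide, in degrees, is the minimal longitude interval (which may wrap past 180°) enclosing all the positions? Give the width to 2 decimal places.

46.40°

Sort the longitudes: -63.09°, -60.21°, -36.91°, -22.37°, -16.69°.
Eastward gaps between consecutive values (wrapping around): 2.88°, 23.30°, 14.54°, 5.68°, 313.60°.
Largest gap = 313.60° ⇒ minimal covering band is its complement: 360° − 313.60° = 46.40°.
Band runs from -63.09° eastward to -16.69°.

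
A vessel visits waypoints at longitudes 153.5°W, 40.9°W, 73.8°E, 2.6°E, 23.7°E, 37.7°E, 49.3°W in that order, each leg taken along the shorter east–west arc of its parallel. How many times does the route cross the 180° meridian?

0

Leg 1: -153.5° → -40.9°, shortest Δλ = 112.6° (east) — does not cross 180°.
Leg 2: -40.9° → +73.8°, shortest Δλ = 114.7° (east) — does not cross 180°.
Leg 3: +73.8° → +2.6°, shortest Δλ = -71.2° (west) — does not cross 180°.
Leg 4: +2.6° → +23.7°, shortest Δλ = 21.1° (east) — does not cross 180°.
Leg 5: +23.7° → +37.7°, shortest Δλ = 14.0° (east) — does not cross 180°.
Leg 6: +37.7° → -49.3°, shortest Δλ = -87.0° (west) — does not cross 180°.
Total crossings: 0.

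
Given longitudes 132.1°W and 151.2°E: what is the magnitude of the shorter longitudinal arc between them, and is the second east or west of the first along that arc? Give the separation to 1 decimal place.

76.7° west

Raw difference: 151.2 − -132.1 = 283.3°.
Normalise into (−180°, 180°]: 283.3° − 360° = -76.7°.
Negative ⇒ the second point lies to the west; separation 76.7°.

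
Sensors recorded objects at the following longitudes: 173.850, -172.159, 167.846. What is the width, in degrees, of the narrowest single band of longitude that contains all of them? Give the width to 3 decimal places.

19.995°

Sort the longitudes: -172.159°, +167.846°, +173.850°.
Eastward gaps between consecutive values (wrapping around): 340.005°, 6.004°, 13.991°.
Largest gap = 340.005° ⇒ minimal covering band is its complement: 360° − 340.005° = 19.995°.
Band runs from +167.846° eastward to -172.159°, crossing the antimeridian.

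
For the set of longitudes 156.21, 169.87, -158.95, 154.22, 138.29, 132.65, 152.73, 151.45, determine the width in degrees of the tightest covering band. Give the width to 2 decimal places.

Sort the longitudes: -158.95°, +132.65°, +138.29°, +151.45°, +152.73°, +154.22°, +156.21°, +169.87°.
Eastward gaps between consecutive values (wrapping around): 291.60°, 5.64°, 13.16°, 1.28°, 1.49°, 1.99°, 13.66°, 31.18°.
Largest gap = 291.60° ⇒ minimal covering band is its complement: 360° − 291.60° = 68.40°.
Band runs from +132.65° eastward to -158.95°, crossing the antimeridian.

68.40°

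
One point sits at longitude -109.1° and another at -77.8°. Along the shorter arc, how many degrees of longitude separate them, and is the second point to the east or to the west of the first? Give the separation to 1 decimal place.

Raw difference: -77.8 − -109.1 = 31.3°.
Normalise into (−180°, 180°]: 31.3° stays 31.3°.
Positive ⇒ the second point lies to the east; separation 31.3°.

31.3° east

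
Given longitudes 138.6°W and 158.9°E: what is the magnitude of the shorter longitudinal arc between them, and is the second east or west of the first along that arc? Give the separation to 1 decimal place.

62.5° west

Raw difference: 158.9 − -138.6 = 297.5°.
Normalise into (−180°, 180°]: 297.5° − 360° = -62.5°.
Negative ⇒ the second point lies to the west; separation 62.5°.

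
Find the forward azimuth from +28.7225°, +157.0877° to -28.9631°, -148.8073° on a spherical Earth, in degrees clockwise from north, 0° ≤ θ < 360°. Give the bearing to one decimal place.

Δλ = -148.8073 − 157.0877 = -305.8950°; wrapped into (−180°, 180°]: 54.1050°.
θ = atan2( sin Δλ · cos φ₂ , cos φ₁ · sin φ₂ − sin φ₁ · cos φ₂ · cos Δλ )
  = atan2(0.70878, -0.67118) = 133.439° → normalised to [0°, 360°): 133.439°.

133.4°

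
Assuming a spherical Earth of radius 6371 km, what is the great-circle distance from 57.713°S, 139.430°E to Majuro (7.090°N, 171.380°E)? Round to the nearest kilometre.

7761 km

Δλ = 171.380 − 139.430 = 31.950°.
Δφ = 7.090 − -57.713 = 64.803°.
a = sin²(Δφ/2) + cos φ₁ · cos φ₂ · sin²(Δλ/2) = 0.327285.
c = 2·atan2(√a, √(1−a)) = 1.21810 rad → d = 6371·c ≈ 7760.51 km.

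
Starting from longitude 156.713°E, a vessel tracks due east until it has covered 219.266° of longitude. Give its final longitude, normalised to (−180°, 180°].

Start at +156.713°; shift +219.266° → +375.979°.
+375.979° lies outside (−180°, 180°]; subtract 360° → +15.979°.

15.979°E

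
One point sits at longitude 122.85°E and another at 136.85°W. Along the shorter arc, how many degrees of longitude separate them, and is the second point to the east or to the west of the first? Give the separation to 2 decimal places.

100.30° east

Raw difference: -136.85 − 122.85 = -259.7°.
Normalise into (−180°, 180°]: -259.7° + 360° = 100.3°.
Positive ⇒ the second point lies to the east; separation 100.30°.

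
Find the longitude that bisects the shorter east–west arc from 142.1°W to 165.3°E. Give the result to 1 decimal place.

Signed shortest Δλ from -142.1° to +165.3° is -52.6°.
Midpoint longitude = -142.1° + (-52.6°)/2 = -142.1° − 26.3° = -168.4°.
(The naïve average (-142.1 + +165.3)/2 = 11.6° is on the wrong side of the globe.)

168.4°W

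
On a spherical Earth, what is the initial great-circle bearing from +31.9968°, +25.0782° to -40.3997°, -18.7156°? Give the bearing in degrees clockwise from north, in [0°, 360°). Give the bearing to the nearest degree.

212°

Δλ = -18.7156 − 25.0782 = -43.7938°.
θ = atan2( sin Δλ · cos φ₂ , cos φ₁ · sin φ₂ − sin φ₁ · cos φ₂ · cos Δλ )
  = atan2(-0.52704, -0.84093) = -147.923° → normalised to [0°, 360°): 212.077°.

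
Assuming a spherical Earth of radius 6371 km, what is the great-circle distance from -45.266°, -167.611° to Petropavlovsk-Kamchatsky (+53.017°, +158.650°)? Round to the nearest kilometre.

11391 km

Δλ = 158.650 − -167.611 = 326.261°; wrapped into (−180°, 180°]: -33.739°.
Δφ = 53.017 − -45.266 = 98.283°.
a = sin²(Δφ/2) + cos φ₁ · cos φ₂ · sin²(Δλ/2) = 0.607687.
c = 2·atan2(√a, √(1−a)) = 1.78787 rad → d = 6371·c ≈ 11390.52 km.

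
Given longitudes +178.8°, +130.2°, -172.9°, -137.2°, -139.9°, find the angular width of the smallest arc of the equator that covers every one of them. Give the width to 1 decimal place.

Sort the longitudes: -172.9°, -139.9°, -137.2°, +130.2°, +178.8°.
Eastward gaps between consecutive values (wrapping around): 33.0°, 2.7°, 267.4°, 48.6°, 8.3°.
Largest gap = 267.4° ⇒ minimal covering band is its complement: 360° − 267.4° = 92.6°.
Band runs from +130.2° eastward to -137.2°, crossing the antimeridian.

92.6°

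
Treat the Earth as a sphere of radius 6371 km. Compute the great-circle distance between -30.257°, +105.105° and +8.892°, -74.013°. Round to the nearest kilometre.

Δλ = -74.013 − 105.105 = -179.118°.
Δφ = 8.892 − -30.257 = 39.149°.
a = sin²(Δφ/2) + cos φ₁ · cos φ₂ · sin²(Δλ/2) = 0.965589.
c = 2·atan2(√a, √(1−a)) = 2.76843 rad → d = 6371·c ≈ 17637.64 km.

17638 km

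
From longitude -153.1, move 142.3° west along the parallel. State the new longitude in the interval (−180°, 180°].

Start at -153.1°; shift −142.3° → -295.4°.
-295.4° lies outside (−180°, 180°]; add 360° → +64.6°.

+64.6°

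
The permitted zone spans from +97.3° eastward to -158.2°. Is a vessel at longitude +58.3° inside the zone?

No

Band width going east from +97.3° to -158.2°: ((-158.2 − 97.3) mod 360) = 104.5°.
Offset of +58.3° east of the west edge: ((58.3 − 97.3) mod 360) = 321.0°.
321.0° > 104.5° ⇒ outside.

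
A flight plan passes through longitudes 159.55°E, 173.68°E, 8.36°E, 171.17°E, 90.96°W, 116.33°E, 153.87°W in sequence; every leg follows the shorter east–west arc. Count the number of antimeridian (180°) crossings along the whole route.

3

Leg 1: +159.55° → +173.68°, shortest Δλ = 14.13° (east) — does not cross 180°.
Leg 2: +173.68° → +8.36°, shortest Δλ = -165.32° (west) — does not cross 180°.
Leg 3: +8.36° → +171.17°, shortest Δλ = 162.81° (east) — does not cross 180°.
Leg 4: +171.17° → -90.96°, shortest Δλ = 97.87° (east) — crosses 180°.
Leg 5: -90.96° → +116.33°, shortest Δλ = -152.71° (west) — crosses 180°.
Leg 6: +116.33° → -153.87°, shortest Δλ = 89.8° (east) — crosses 180°.
Total crossings: 3.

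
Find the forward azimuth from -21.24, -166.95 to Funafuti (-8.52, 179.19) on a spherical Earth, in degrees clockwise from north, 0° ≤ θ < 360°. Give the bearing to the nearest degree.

312°

Δλ = 179.19 − -166.95 = 346.14°; wrapped into (−180°, 180°]: -13.86°.
θ = atan2( sin Δλ · cos φ₂ , cos φ₁ · sin φ₂ − sin φ₁ · cos φ₂ · cos Δλ )
  = atan2(-0.23691, 0.20976) = -48.479° → normalised to [0°, 360°): 311.521°.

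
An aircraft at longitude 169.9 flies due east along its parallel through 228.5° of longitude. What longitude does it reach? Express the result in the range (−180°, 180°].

+38.4°

Start at +169.9°; shift +228.5° → +398.4°.
+398.4° lies outside (−180°, 180°]; subtract 360° → +38.4°.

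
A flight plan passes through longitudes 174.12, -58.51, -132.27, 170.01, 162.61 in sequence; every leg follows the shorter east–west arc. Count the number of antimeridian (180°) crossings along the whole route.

2

Leg 1: +174.12° → -58.51°, shortest Δλ = 127.37° (east) — crosses 180°.
Leg 2: -58.51° → -132.27°, shortest Δλ = -73.76° (west) — does not cross 180°.
Leg 3: -132.27° → +170.01°, shortest Δλ = -57.72° (west) — crosses 180°.
Leg 4: +170.01° → +162.61°, shortest Δλ = -7.4° (west) — does not cross 180°.
Total crossings: 2.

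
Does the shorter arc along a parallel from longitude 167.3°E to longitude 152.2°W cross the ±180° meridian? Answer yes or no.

Yes

Naïve |-152.2 − 167.3| = 319.5° > 180°, so the shorter arc goes the other way round — across 180°.
Signed shortest Δλ = ((-152.2 − 167.3 + 180) mod 360) − 180 = 40.5°.
Going east by 40.5° from +167.3° passes through 180° before reaching -152.2°.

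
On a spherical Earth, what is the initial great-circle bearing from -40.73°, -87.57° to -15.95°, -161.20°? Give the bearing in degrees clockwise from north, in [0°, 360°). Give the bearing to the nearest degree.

Δλ = -161.20 − -87.57 = -73.63°.
θ = atan2( sin Δλ · cos φ₂ , cos φ₁ · sin φ₂ − sin φ₁ · cos φ₂ · cos Δλ )
  = atan2(-0.92252, -0.03142) = -91.951° → normalised to [0°, 360°): 268.049°.

268°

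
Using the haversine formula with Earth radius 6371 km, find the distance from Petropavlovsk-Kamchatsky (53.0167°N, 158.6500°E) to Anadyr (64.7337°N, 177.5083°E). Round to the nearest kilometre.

1681 km

Δλ = 177.5083 − 158.6500 = 18.8583°.
Δφ = 64.7337 − 53.0167 = 11.7170°.
a = sin²(Δφ/2) + cos φ₁ · cos φ₂ · sin²(Δλ/2) = 0.017310.
c = 2·atan2(√a, √(1−a)) = 0.26390 rad → d = 6371·c ≈ 1681.32 km.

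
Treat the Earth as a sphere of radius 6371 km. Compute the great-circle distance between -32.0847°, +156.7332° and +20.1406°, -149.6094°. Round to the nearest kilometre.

Δλ = -149.6094 − 156.7332 = -306.3426°; wrapped into (−180°, 180°]: 53.6574°.
Δφ = 20.1406 − -32.0847 = 52.2253°.
a = sin²(Δφ/2) + cos φ₁ · cos φ₂ · sin²(Δλ/2) = 0.355750.
c = 2·atan2(√a, √(1−a)) = 1.27814 rad → d = 6371·c ≈ 8143.01 km.

8143 km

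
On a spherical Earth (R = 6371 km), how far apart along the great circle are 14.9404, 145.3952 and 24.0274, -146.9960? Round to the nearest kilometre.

7097 km

Δλ = -146.9960 − 145.3952 = -292.3912°; wrapped into (−180°, 180°]: 67.6088°.
Δφ = 24.0274 − 14.9404 = 9.0870°.
a = sin²(Δφ/2) + cos φ₁ · cos φ₂ · sin²(Δλ/2) = 0.279433.
c = 2·atan2(√a, √(1−a)) = 1.11393 rad → d = 6371·c ≈ 7096.87 km.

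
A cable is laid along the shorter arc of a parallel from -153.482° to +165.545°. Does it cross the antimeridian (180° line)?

Yes

Naïve |165.545 − -153.482| = 319.027° > 180°, so the shorter arc goes the other way round — across 180°.
Signed shortest Δλ = ((165.545 − -153.482 + 180) mod 360) − 180 = -40.973°.
Going west by 40.973° from -153.482° passes through 180° before reaching +165.545°.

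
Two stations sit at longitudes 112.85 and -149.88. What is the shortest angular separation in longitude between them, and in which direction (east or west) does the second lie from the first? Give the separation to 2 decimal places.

97.27° east

Raw difference: -149.88 − 112.85 = -262.73°.
Normalise into (−180°, 180°]: -262.73° + 360° = 97.27°.
Positive ⇒ the second point lies to the east; separation 97.27°.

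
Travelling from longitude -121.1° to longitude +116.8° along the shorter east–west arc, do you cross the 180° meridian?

Naïve |116.8 − -121.1| = 237.9° > 180°, so the shorter arc goes the other way round — across 180°.
Signed shortest Δλ = ((116.8 − -121.1 + 180) mod 360) − 180 = -122.1°.
Going west by 122.1° from -121.1° passes through 180° before reaching +116.8°.

Yes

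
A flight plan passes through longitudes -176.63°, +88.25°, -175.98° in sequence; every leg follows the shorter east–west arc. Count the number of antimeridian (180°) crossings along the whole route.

2

Leg 1: -176.63° → +88.25°, shortest Δλ = -95.12° (west) — crosses 180°.
Leg 2: +88.25° → -175.98°, shortest Δλ = 95.77° (east) — crosses 180°.
Total crossings: 2.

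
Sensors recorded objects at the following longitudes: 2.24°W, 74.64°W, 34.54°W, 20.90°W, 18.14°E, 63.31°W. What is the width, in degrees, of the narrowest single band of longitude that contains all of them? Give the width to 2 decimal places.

92.78°

Sort the longitudes: -74.64°, -63.31°, -34.54°, -20.90°, -2.24°, +18.14°.
Eastward gaps between consecutive values (wrapping around): 11.33°, 28.77°, 13.64°, 18.66°, 20.38°, 267.22°.
Largest gap = 267.22° ⇒ minimal covering band is its complement: 360° − 267.22° = 92.78°.
Band runs from -74.64° eastward to +18.14°.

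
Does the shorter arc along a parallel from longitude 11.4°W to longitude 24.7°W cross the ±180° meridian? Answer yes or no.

Signed shortest Δλ = ((-24.7 − -11.4 + 180) mod 360) − 180 = -13.3°.
Going west by 13.3° from -11.4° reaches -24.7° without touching 180°.

No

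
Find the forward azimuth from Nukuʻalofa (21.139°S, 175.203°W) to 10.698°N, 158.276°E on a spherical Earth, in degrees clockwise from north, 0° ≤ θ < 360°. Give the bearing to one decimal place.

Δλ = 158.276 − -175.203 = 333.479°; wrapped into (−180°, 180°]: -26.521°.
θ = atan2( sin Δλ · cos φ₂ , cos φ₁ · sin φ₂ − sin φ₁ · cos φ₂ · cos Δλ )
  = atan2(-0.43876, 0.49022) = -41.830° → normalised to [0°, 360°): 318.170°.

318.2°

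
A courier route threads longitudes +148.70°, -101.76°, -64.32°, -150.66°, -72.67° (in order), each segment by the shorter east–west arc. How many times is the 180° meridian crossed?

Leg 1: +148.70° → -101.76°, shortest Δλ = 109.54° (east) — crosses 180°.
Leg 2: -101.76° → -64.32°, shortest Δλ = 37.44° (east) — does not cross 180°.
Leg 3: -64.32° → -150.66°, shortest Δλ = -86.34° (west) — does not cross 180°.
Leg 4: -150.66° → -72.67°, shortest Δλ = 77.99° (east) — does not cross 180°.
Total crossings: 1.

1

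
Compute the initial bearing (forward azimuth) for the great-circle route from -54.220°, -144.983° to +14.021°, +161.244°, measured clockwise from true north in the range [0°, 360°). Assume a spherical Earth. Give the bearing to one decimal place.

307.8°

Δλ = 161.244 − -144.983 = 306.227°; wrapped into (−180°, 180°]: -53.773°.
θ = atan2( sin Δλ · cos φ₂ , cos φ₁ · sin φ₂ − sin φ₁ · cos φ₂ · cos Δλ )
  = atan2(-0.78265, 0.60682) = -52.212° → normalised to [0°, 360°): 307.788°.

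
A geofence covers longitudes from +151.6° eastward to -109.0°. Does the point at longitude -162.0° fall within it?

Yes

Band width going east from +151.6° to -109.0°: ((-109.0 − 151.6) mod 360) = 99.4°.
Offset of -162.0° east of the west edge: ((-162.0 − 151.6) mod 360) = 46.4°.
46.4° ≤ 99.4° ⇒ inside.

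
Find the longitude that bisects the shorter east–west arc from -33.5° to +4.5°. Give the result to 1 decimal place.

Signed shortest Δλ from -33.5° to +4.5° is +38.0°.
Midpoint longitude = -33.5° + (+38.0°)/2 = -33.5° + 19.0° = -14.5°.

-14.5°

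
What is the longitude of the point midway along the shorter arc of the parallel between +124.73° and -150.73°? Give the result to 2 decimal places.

+167.00°

Signed shortest Δλ from +124.73° to -150.73° is +84.54°.
Midpoint longitude = +124.73° + (+84.54°)/2 = +124.73° + 42.27° = +167.00°.
(The naïve average (+124.73 + -150.73)/2 = -13.0° is on the wrong side of the globe.)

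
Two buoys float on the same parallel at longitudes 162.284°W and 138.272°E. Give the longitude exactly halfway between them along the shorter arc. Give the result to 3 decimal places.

167.994°E

Signed shortest Δλ from -162.284° to +138.272° is -59.444°.
Midpoint longitude = -162.284° + (-59.444°)/2 = -162.284° − 29.722° = -192.006°.
Normalise into (−180°, 180°]: +167.994°.
(The naïve average (-162.284 + +138.272)/2 = -12.006° is on the wrong side of the globe.)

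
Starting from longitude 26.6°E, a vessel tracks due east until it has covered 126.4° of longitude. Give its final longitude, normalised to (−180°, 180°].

Start at +26.6°; shift +126.4° → +153.0°.
+153.0° already lies in (−180°, 180°].

153.0°E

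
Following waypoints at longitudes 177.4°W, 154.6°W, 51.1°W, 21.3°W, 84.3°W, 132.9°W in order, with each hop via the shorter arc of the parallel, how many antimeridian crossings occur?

0

Leg 1: -177.4° → -154.6°, shortest Δλ = 22.8° (east) — does not cross 180°.
Leg 2: -154.6° → -51.1°, shortest Δλ = 103.5° (east) — does not cross 180°.
Leg 3: -51.1° → -21.3°, shortest Δλ = 29.8° (east) — does not cross 180°.
Leg 4: -21.3° → -84.3°, shortest Δλ = -63.0° (west) — does not cross 180°.
Leg 5: -84.3° → -132.9°, shortest Δλ = -48.6° (west) — does not cross 180°.
Total crossings: 0.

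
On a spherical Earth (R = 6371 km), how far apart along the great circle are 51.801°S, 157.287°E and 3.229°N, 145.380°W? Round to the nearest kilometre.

Δλ = -145.380 − 157.287 = -302.667°; wrapped into (−180°, 180°]: 57.333°.
Δφ = 3.229 − -51.801 = 55.030°.
a = sin²(Δφ/2) + cos φ₁ · cos φ₂ · sin²(Δλ/2) = 0.355507.
c = 2·atan2(√a, √(1−a)) = 1.27763 rad → d = 6371·c ≈ 8139.77 km.

8140 km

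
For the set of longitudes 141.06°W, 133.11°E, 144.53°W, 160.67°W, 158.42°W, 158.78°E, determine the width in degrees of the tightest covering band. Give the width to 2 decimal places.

85.83°

Sort the longitudes: -160.67°, -158.42°, -144.53°, -141.06°, +133.11°, +158.78°.
Eastward gaps between consecutive values (wrapping around): 2.25°, 13.89°, 3.47°, 274.17°, 25.67°, 40.55°.
Largest gap = 274.17° ⇒ minimal covering band is its complement: 360° − 274.17° = 85.83°.
Band runs from +133.11° eastward to -141.06°, crossing the antimeridian.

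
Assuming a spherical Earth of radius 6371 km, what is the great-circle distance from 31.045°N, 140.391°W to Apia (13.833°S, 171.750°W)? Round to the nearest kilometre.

Δλ = -171.750 − -140.391 = -31.359°.
Δφ = -13.833 − 31.045 = -44.878°.
a = sin²(Δφ/2) + cos φ₁ · cos φ₂ · sin²(Δλ/2) = 0.206456.
c = 2·atan2(√a, √(1−a)) = 0.94334 rad → d = 6371·c ≈ 6010.02 km.

6010 km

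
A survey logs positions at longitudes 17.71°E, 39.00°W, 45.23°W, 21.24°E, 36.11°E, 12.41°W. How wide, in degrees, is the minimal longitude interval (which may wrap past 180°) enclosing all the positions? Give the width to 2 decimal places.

81.34°

Sort the longitudes: -45.23°, -39.00°, -12.41°, +17.71°, +21.24°, +36.11°.
Eastward gaps between consecutive values (wrapping around): 6.23°, 26.59°, 30.12°, 3.53°, 14.87°, 278.66°.
Largest gap = 278.66° ⇒ minimal covering band is its complement: 360° − 278.66° = 81.34°.
Band runs from -45.23° eastward to +36.11°.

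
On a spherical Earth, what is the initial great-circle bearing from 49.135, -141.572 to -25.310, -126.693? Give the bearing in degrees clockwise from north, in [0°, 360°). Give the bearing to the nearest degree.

166°

Δλ = -126.693 − -141.572 = 14.879°.
θ = atan2( sin Δλ · cos φ₂ , cos φ₁ · sin φ₂ − sin φ₁ · cos φ₂ · cos Δλ )
  = atan2(0.23213, -0.94045) = 166.135° → normalised to [0°, 360°): 166.135°.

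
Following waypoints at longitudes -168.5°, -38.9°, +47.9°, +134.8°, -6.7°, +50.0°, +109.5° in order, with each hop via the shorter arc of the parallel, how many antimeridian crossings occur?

Leg 1: -168.5° → -38.9°, shortest Δλ = 129.6° (east) — does not cross 180°.
Leg 2: -38.9° → +47.9°, shortest Δλ = 86.8° (east) — does not cross 180°.
Leg 3: +47.9° → +134.8°, shortest Δλ = 86.9° (east) — does not cross 180°.
Leg 4: +134.8° → -6.7°, shortest Δλ = -141.5° (west) — does not cross 180°.
Leg 5: -6.7° → +50.0°, shortest Δλ = 56.7° (east) — does not cross 180°.
Leg 6: +50.0° → +109.5°, shortest Δλ = 59.5° (east) — does not cross 180°.
Total crossings: 0.

0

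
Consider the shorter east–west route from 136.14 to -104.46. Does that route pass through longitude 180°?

Yes

Naïve |-104.46 − 136.14| = 240.6° > 180°, so the shorter arc goes the other way round — across 180°.
Signed shortest Δλ = ((-104.46 − 136.14 + 180) mod 360) − 180 = 119.4°.
Going east by 119.4° from +136.14° passes through 180° before reaching -104.46°.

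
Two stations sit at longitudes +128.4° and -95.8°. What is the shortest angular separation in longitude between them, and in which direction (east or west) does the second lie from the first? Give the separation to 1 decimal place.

135.8° east

Raw difference: -95.8 − 128.4 = -224.2°.
Normalise into (−180°, 180°]: -224.2° + 360° = 135.8°.
Positive ⇒ the second point lies to the east; separation 135.8°.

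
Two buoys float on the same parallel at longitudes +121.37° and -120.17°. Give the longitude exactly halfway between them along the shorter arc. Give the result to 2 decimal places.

Signed shortest Δλ from +121.37° to -120.17° is +118.46°.
Midpoint longitude = +121.37° + (+118.46°)/2 = +121.37° + 59.23° = +180.60°.
Normalise into (−180°, 180°]: -179.40°.
(The naïve average (+121.37 + -120.17)/2 = 0.6° is on the wrong side of the globe.)

-179.40°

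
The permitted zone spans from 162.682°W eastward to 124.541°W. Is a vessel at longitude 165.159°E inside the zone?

Band width going east from -162.682° to -124.541°: ((-124.541 − -162.682) mod 360) = 38.141°.
Offset of +165.159° east of the west edge: ((165.159 − -162.682) mod 360) = 327.841°.
327.841° > 38.141° ⇒ outside.

No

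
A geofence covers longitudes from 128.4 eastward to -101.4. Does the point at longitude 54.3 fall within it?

No

Band width going east from +128.4° to -101.4°: ((-101.4 − 128.4) mod 360) = 130.2°.
Offset of +54.3° east of the west edge: ((54.3 − 128.4) mod 360) = 285.9°.
285.9° > 130.2° ⇒ outside.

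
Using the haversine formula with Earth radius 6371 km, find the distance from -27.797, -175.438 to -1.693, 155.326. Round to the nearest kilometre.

Δλ = 155.326 − -175.438 = 330.764°; wrapped into (−180°, 180°]: -29.236°.
Δφ = -1.693 − -27.797 = 26.104°.
a = sin²(Δφ/2) + cos φ₁ · cos φ₂ · sin²(Δλ/2) = 0.107320.
c = 2·atan2(√a, √(1−a)) = 0.66752 rad → d = 6371·c ≈ 4252.75 km.

4253 km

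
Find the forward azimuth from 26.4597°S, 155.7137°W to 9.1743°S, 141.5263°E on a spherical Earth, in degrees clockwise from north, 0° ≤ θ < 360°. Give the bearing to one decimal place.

Δλ = 141.5263 − -155.7137 = 297.2400°; wrapped into (−180°, 180°]: -62.7600°.
θ = atan2( sin Δλ · cos φ₂ , cos φ₁ · sin φ₂ − sin φ₁ · cos φ₂ · cos Δλ )
  = atan2(-0.87772, 0.05860) = -86.180° → normalised to [0°, 360°): 273.820°.

273.8°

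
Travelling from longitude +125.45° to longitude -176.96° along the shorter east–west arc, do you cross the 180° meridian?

Naïve |-176.96 − 125.45| = 302.41° > 180°, so the shorter arc goes the other way round — across 180°.
Signed shortest Δλ = ((-176.96 − 125.45 + 180) mod 360) − 180 = 57.59°.
Going east by 57.59° from +125.45° passes through 180° before reaching -176.96°.

Yes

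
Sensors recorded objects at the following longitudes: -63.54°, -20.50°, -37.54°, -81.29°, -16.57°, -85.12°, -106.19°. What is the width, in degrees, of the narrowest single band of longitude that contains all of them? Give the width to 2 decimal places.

89.62°

Sort the longitudes: -106.19°, -85.12°, -81.29°, -63.54°, -37.54°, -20.50°, -16.57°.
Eastward gaps between consecutive values (wrapping around): 21.07°, 3.83°, 17.75°, 26.00°, 17.04°, 3.93°, 270.38°.
Largest gap = 270.38° ⇒ minimal covering band is its complement: 360° − 270.38° = 89.62°.
Band runs from -106.19° eastward to -16.57°.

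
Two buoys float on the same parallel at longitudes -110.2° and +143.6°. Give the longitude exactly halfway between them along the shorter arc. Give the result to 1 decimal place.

-163.3°

Signed shortest Δλ from -110.2° to +143.6° is -106.2°.
Midpoint longitude = -110.2° + (-106.2°)/2 = -110.2° − 53.1° = -163.3°.
(The naïve average (-110.2 + +143.6)/2 = 16.7° is on the wrong side of the globe.)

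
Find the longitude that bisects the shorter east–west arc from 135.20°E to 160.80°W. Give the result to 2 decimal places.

Signed shortest Δλ from +135.20° to -160.80° is +64.00°.
Midpoint longitude = +135.20° + (+64.00°)/2 = +135.20° + 32.00° = +167.20°.
(The naïve average (+135.20 + -160.80)/2 = -12.8° is on the wrong side of the globe.)

167.20°E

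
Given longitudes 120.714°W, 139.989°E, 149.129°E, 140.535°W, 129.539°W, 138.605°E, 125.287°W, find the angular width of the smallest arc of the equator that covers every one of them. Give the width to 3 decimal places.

Sort the longitudes: -140.535°, -129.539°, -125.287°, -120.714°, +138.605°, +139.989°, +149.129°.
Eastward gaps between consecutive values (wrapping around): 10.996°, 4.252°, 4.573°, 259.319°, 1.384°, 9.140°, 70.336°.
Largest gap = 259.319° ⇒ minimal covering band is its complement: 360° − 259.319° = 100.681°.
Band runs from +138.605° eastward to -120.714°, crossing the antimeridian.

100.681°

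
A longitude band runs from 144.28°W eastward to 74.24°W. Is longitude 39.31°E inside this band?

No

Band width going east from -144.28° to -74.24°: ((-74.24 − -144.28) mod 360) = 70.04°.
Offset of +39.31° east of the west edge: ((39.31 − -144.28) mod 360) = 183.59°.
183.59° > 70.04° ⇒ outside.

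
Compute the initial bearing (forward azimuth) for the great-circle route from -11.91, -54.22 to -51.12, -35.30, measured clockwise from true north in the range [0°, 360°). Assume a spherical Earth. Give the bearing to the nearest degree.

162°

Δλ = -35.30 − -54.22 = 18.92°.
θ = atan2( sin Δλ · cos φ₂ , cos φ₁ · sin φ₂ − sin φ₁ · cos φ₂ · cos Δλ )
  = atan2(0.20353, -0.63916) = 162.337° → normalised to [0°, 360°): 162.337°.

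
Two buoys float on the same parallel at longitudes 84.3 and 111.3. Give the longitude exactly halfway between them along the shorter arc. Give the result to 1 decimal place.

Signed shortest Δλ from +84.3° to +111.3° is +27.0°.
Midpoint longitude = +84.3° + (+27.0°)/2 = +84.3° + 13.5° = +97.8°.

+97.8°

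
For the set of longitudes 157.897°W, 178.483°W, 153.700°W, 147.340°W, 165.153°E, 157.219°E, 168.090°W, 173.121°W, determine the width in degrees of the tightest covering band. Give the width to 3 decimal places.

Sort the longitudes: -178.483°, -173.121°, -168.090°, -157.897°, -153.700°, -147.340°, +157.219°, +165.153°.
Eastward gaps between consecutive values (wrapping around): 5.362°, 5.031°, 10.193°, 4.197°, 6.360°, 304.559°, 7.934°, 16.364°.
Largest gap = 304.559° ⇒ minimal covering band is its complement: 360° − 304.559° = 55.441°.
Band runs from +157.219° eastward to -147.340°, crossing the antimeridian.

55.441°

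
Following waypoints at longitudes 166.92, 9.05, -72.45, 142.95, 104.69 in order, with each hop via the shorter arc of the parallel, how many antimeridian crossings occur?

Leg 1: +166.92° → +9.05°, shortest Δλ = -157.87° (west) — does not cross 180°.
Leg 2: +9.05° → -72.45°, shortest Δλ = -81.5° (west) — does not cross 180°.
Leg 3: -72.45° → +142.95°, shortest Δλ = -144.6° (west) — crosses 180°.
Leg 4: +142.95° → +104.69°, shortest Δλ = -38.26° (west) — does not cross 180°.
Total crossings: 1.

1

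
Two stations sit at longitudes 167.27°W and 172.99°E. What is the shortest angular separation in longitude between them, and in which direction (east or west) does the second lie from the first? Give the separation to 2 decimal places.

19.74° west

Raw difference: 172.99 − -167.27 = 340.26°.
Normalise into (−180°, 180°]: 340.26° − 360° = -19.74°.
Negative ⇒ the second point lies to the west; separation 19.74°.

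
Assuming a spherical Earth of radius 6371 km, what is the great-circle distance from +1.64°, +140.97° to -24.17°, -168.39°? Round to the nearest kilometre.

6170 km

Δλ = -168.39 − 140.97 = -309.36°; wrapped into (−180°, 180°]: 50.64°.
Δφ = -24.17 − 1.64 = -25.81°.
a = sin²(Δφ/2) + cos φ₁ · cos φ₂ · sin²(Δλ/2) = 0.216680.
c = 2·atan2(√a, √(1−a)) = 0.96838 rad → d = 6371·c ≈ 6169.52 km.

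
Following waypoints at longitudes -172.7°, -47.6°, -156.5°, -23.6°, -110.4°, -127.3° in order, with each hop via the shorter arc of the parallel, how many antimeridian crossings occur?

Leg 1: -172.7° → -47.6°, shortest Δλ = 125.1° (east) — does not cross 180°.
Leg 2: -47.6° → -156.5°, shortest Δλ = -108.9° (west) — does not cross 180°.
Leg 3: -156.5° → -23.6°, shortest Δλ = 132.9° (east) — does not cross 180°.
Leg 4: -23.6° → -110.4°, shortest Δλ = -86.8° (west) — does not cross 180°.
Leg 5: -110.4° → -127.3°, shortest Δλ = -16.9° (west) — does not cross 180°.
Total crossings: 0.

0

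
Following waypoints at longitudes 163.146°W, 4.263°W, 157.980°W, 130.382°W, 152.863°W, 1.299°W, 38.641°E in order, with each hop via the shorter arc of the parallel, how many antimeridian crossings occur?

0

Leg 1: -163.146° → -4.263°, shortest Δλ = 158.883° (east) — does not cross 180°.
Leg 2: -4.263° → -157.980°, shortest Δλ = -153.717° (west) — does not cross 180°.
Leg 3: -157.980° → -130.382°, shortest Δλ = 27.598° (east) — does not cross 180°.
Leg 4: -130.382° → -152.863°, shortest Δλ = -22.481° (west) — does not cross 180°.
Leg 5: -152.863° → -1.299°, shortest Δλ = 151.564° (east) — does not cross 180°.
Leg 6: -1.299° → +38.641°, shortest Δλ = 39.94° (east) — does not cross 180°.
Total crossings: 0.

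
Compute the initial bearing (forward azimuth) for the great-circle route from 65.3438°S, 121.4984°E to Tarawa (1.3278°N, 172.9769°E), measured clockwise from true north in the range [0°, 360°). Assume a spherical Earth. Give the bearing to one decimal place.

Δλ = 172.9769 − 121.4984 = 51.4785°.
θ = atan2( sin Δλ · cos φ₂ , cos φ₁ · sin φ₂ − sin φ₁ · cos φ₂ · cos Δλ )
  = atan2(0.78216, 0.57554) = 53.653° → normalised to [0°, 360°): 53.653°.

53.7°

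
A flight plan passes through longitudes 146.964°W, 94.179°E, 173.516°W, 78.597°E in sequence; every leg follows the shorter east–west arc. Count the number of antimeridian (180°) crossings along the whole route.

3

Leg 1: -146.964° → +94.179°, shortest Δλ = -118.857° (west) — crosses 180°.
Leg 2: +94.179° → -173.516°, shortest Δλ = 92.305° (east) — crosses 180°.
Leg 3: -173.516° → +78.597°, shortest Δλ = -107.887° (west) — crosses 180°.
Total crossings: 3.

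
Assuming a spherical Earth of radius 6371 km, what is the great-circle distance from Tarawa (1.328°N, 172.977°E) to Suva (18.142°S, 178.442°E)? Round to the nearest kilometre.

2246 km

Δλ = 178.442 − 172.977 = 5.465°.
Δφ = -18.142 − 1.328 = -19.470°.
a = sin²(Δφ/2) + cos φ₁ · cos φ₂ · sin²(Δλ/2) = 0.030751.
c = 2·atan2(√a, √(1−a)) = 0.35254 rad → d = 6371·c ≈ 2246.05 km.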